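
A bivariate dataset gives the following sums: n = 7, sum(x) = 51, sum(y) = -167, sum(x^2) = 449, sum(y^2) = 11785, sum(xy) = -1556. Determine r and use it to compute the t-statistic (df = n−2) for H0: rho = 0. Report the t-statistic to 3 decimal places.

-1.085

Numerator: nΣxy − (Σx)(Σy) = 7·(-1556) − (51)(-167) = -2375
Denominator: √[(nΣx²−(Σx)²)(nΣy²−(Σy)²)]
  nΣx²−(Σx)² = 7·449 − 2601 = 542;  nΣy²−(Σy)² = 7·11785 − 27889 = 54606
  √(542·54606) = √29596452 = 5440.2621
r = -2375 / 5440.2621 = -0.4366
t = r·√(n−2)/√(1−r²) = -0.4366·√5 / √(1−0.190620) = -0.976267 / 0.899655 = -1.085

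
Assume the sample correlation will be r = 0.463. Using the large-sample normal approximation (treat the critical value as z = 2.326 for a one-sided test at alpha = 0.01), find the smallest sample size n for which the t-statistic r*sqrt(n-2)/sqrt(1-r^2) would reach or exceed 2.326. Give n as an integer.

Need r·√(n−2)/√(1−r²) ≥ 2.326
√(n−2) ≥ 2.326·√(1−0.214369) / 0.463 = 2.326·0.886358 / 0.463 = 4.4528
n−2 ≥ 19.8274  ⇒  n ≥ 21.8274
Smallest integer n = 22

22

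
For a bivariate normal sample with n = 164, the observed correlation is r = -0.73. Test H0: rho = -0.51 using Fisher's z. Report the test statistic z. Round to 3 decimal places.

-4.644

Fisher z: atanh(-0.73) = -0.928727, atanh(-0.51) = -0.562730
z = (z_r − z_0)·√(n−3) = (-0.928727 − (-0.562730))·√161 = -0.365997 · 12.688578 = -4.644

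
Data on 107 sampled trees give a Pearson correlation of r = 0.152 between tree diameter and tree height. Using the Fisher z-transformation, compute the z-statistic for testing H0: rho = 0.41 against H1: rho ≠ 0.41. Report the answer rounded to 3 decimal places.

z_r = atanh(0.152) = 0.153187,  z_0 = atanh(0.41) = 0.435611
SE = 1/√(n−3) = 1/√104 = 0.098058
z = (z_r − z_0)/SE = (0.153187 − 0.435611) / 0.098058 = -0.282424 / 0.098058 = -2.880

-2.880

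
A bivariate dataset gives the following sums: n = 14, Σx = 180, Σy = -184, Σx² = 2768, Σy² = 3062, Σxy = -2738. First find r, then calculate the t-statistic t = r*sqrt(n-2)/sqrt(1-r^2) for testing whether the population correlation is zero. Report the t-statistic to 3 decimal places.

-3.292

S_xy = nΣxy − ΣxΣy = 14·(-2738) − 180·(-184) = -38332 − (-33120) = -5212
S_xx = nΣx² − (Σx)² = 14·2768 − 180² = 38752 − 32400 = 6352
S_yy = nΣy² − (Σy)² = 14·3062 − (-184)² = 42868 − 33856 = 9012
r = S_xy / √(S_xx·S_yy) = -5212 / √(6352·9012) = -5212 / √57244224 = -5212 / 7565.9913 = -0.6889
t = r·√(n−2)/√(1−r²) = -0.6889·√12 / √(1−0.474583) = -2.386420 / 0.724857 = -3.292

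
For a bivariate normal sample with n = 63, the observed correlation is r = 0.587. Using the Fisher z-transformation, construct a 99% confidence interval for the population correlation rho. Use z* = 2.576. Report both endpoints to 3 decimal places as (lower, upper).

z_r = atanh(0.587) = 0.673077;  SE = 1/√(n−3) = 1/√60 = 0.129099
z-limits: 0.673077 ± 2.576·0.129099 = 0.673077 ± 0.332559 = [0.340518, 1.005636]
ρ-limits: (tanh 0.340518, tanh 1.005636) = (0.328, 0.764)

(0.328, 0.764)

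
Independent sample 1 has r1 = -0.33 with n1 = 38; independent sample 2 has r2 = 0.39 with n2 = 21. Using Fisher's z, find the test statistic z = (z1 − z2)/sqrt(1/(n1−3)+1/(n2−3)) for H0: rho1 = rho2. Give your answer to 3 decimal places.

Fisher z-transforms: z1 = atanh(-0.33) = -0.342828, z2 = atanh(0.39) = 0.411800; difference d = -0.754628
Var(d) = 1/35 + 1/18 = 0.0285714 + 0.0555556 = 0.0841270
z = d/√Var(d) = -0.754628 / √0.0841270 = -0.754628 / 0.290047 = -2.602

-2.602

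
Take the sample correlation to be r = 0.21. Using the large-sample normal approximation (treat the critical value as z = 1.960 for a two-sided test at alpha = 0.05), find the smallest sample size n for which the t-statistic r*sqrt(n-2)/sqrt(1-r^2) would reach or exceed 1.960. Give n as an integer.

86

r√(n−2)/√(1−r²) ≥ 1.960  ⇔  n−2 ≥ (1.960)²·(1−r²)/r²
(1−r²)/r² = (1−0.0441)/0.0441 = 21.6757
n ≥ 2 + 3.8416·21.6757 = 2 + 83.2694 = 85.2694
⌈85.2694⌉ = 86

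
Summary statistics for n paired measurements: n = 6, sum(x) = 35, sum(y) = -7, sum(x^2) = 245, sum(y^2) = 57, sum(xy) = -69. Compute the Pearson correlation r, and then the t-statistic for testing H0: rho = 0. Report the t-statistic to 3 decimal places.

S_xy = nΣxy − ΣxΣy = 6·(-69) − 35·(-7) = -414 − (-245) = -169
S_xx = nΣx² − (Σx)² = 6·245 − 35² = 1470 − 1225 = 245
S_yy = nΣy² − (Σy)² = 6·57 − (-7)² = 342 − 49 = 293
r = S_xy / √(S_xx·S_yy) = -169 / √(245·293) = -169 / √71785 = -169 / 267.9272 = -0.6308
t = r·√(n−2)/√(1−r²) = -0.6308·√4 / √(1−0.397909) = -1.261600 / 0.775945 = -1.626

-1.626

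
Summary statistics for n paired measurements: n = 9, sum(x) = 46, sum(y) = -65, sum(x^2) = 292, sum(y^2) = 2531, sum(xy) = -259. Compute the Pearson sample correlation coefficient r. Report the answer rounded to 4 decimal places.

S_xy = nΣxy − ΣxΣy = 9·(-259) − 46·(-65) = -2331 − (-2990) = 659
S_xx = nΣx² − (Σx)² = 9·292 − 46² = 2628 − 2116 = 512
S_yy = nΣy² − (Σy)² = 9·2531 − (-65)² = 22779 − 4225 = 18554
r = S_xy / √(S_xx·S_yy) = 659 / √(512·18554) = 659 / √9499648 = 659 / 3082.1499 = 0.2138

0.2138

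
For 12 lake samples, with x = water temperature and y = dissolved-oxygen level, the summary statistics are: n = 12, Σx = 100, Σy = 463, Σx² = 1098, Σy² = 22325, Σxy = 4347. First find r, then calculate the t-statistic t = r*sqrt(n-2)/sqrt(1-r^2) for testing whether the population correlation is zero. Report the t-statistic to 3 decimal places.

1.592

Numerator: nΣxy − (Σx)(Σy) = 12·4347 − (100)(463) = 5864
Denominator: √[(nΣx²−(Σx)²)(nΣy²−(Σy)²)]
  nΣx²−(Σx)² = 12·1098 − 10000 = 3176;  nΣy²−(Σy)² = 12·22325 − 214369 = 53531
  √(3176·53531) = √170014456 = 13038.9592
r = 5864 / 13038.9592 = 0.4497
t = r·√(n−2)/√(1−r²) = 0.4497·√10 / √(1−0.202230) = 1.422076 / 0.893180 = 1.592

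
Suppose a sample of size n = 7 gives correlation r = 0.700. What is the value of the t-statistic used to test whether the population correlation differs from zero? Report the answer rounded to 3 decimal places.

t = r·√(n−2) / √(1−r²) with r = 0.700, n = 7
  = 0.700·√5 / √(1 − 0.490000)
  = 0.700·2.236068 / 0.714143
  = 1.565248 / 0.714143 = 2.192

2.192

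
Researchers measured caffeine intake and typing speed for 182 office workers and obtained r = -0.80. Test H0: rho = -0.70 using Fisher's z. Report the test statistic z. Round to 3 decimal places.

z_r = atanh(-0.80) = -1.098612,  z_0 = atanh(-0.70) = -0.867301
SE = 1/√(n−3) = 1/√179 = 0.074744
z = (z_r − z_0)/SE = (-1.098612 − (-0.867301)) / 0.074744 = -0.231311 / 0.074744 = -3.095

-3.095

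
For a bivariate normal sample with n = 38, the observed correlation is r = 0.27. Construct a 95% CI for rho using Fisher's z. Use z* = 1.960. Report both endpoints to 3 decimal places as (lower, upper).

(-0.054, 0.543)

Fisher z: z_r = atanh(r) = ½·ln((1+0.27)/(1−0.27)) = 0.276864
SE(z) = 1/√(n−3) = 1/√35 = 0.169031
95% ⇒ z* = 1.960; margin = 1.960·0.169031 = 0.331301
CI on z-scale: (-0.054437, 0.608165)
Back-transform: tanh(-0.054437) = -0.054383, tanh(0.608165) = 0.542834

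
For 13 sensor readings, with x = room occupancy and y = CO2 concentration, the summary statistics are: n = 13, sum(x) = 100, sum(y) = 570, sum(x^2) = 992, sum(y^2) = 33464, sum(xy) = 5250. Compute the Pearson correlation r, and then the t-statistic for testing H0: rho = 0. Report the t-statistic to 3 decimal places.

2.690

S_xy = nΣxy − ΣxΣy = 13·5250 − 100·570 = 68250 − 57000 = 11250
S_xx = nΣx² − (Σx)² = 13·992 − 100² = 12896 − 10000 = 2896
S_yy = nΣy² − (Σy)² = 13·33464 − 570² = 435032 − 324900 = 110132
r = S_xy / √(S_xx·S_yy) = 11250 / √(2896·110132) = 11250 / √318942272 = 11250 / 17858.9550 = 0.6299
t = r·√(n−2)/√(1−r²) = 0.6299·√11 / √(1−0.396774) = 2.089142 / 0.776676 = 2.690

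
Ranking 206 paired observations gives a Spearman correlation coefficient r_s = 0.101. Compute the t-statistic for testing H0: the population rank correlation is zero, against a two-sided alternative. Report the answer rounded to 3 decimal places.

t = r_s·√(n−2) / √(1−r_s²) with r_s = 0.101, n = 206
  = 0.101·√204 / √(1 − 0.010201)
  = 0.101·14.282857 / 0.994886
  = 1.442569 / 0.994886 = 1.450

1.450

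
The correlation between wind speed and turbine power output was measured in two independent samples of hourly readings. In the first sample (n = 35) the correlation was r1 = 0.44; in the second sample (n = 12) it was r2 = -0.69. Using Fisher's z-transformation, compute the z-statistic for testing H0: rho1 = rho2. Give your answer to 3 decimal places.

3.499

Fisher z-transforms: z1 = atanh(0.44) = 0.472231, z2 = atanh(-0.69) = -0.847956; difference d = 1.320187
Var(d) = 1/32 + 1/9 = 0.0312500 + 0.1111111 = 0.1423611
z = d/√Var(d) = 1.320187 / √0.1423611 = 1.320187 / 0.377308 = 3.499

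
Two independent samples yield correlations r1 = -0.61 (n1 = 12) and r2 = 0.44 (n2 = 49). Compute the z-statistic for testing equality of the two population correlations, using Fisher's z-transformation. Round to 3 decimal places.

-3.241

Fisher z-transforms: z1 = atanh(-0.61) = -0.708921, z2 = atanh(0.44) = 0.472231; difference d = -1.181152
Var(d) = 1/9 + 1/46 = 0.1111111 + 0.0217391 = 0.1328502
z = d/√Var(d) = -1.181152 / √0.1328502 = -1.181152 / 0.364486 = -3.241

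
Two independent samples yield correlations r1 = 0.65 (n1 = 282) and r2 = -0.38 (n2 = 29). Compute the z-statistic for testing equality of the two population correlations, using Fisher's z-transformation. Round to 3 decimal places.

5.732

Fisher z-transforms: z1 = atanh(0.65) = 0.775299, z2 = atanh(-0.38) = -0.400060; difference d = 1.175359
Var(d) = 1/279 + 1/26 = 0.0035842 + 0.0384615 = 0.0420457
z = d/√Var(d) = 1.175359 / √0.0420457 = 1.175359 / 0.205050 = 5.732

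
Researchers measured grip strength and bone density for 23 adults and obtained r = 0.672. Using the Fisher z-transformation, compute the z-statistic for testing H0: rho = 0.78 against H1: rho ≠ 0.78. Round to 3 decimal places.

Fisher z: atanh(0.672) = 0.814381, atanh(0.78) = 1.045371
z = (z_r − z_0)·√(n−3) = (0.814381 − 1.045371)·√20 = -0.230990 · 4.472136 = -1.033

-1.033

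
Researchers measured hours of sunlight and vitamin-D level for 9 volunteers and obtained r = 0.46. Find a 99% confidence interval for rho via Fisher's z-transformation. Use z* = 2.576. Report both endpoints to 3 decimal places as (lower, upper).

(-0.504, 0.914)

z_r = atanh(0.46) = 0.497311;  SE = 1/√(n−3) = 1/√6 = 0.408248
z-limits: 0.497311 ± 2.576·0.408248 = 0.497311 ± 1.051647 = [-0.554336, 1.548958]
ρ-limits: (tanh -0.554336, tanh 1.548958) = (-0.504, 0.914)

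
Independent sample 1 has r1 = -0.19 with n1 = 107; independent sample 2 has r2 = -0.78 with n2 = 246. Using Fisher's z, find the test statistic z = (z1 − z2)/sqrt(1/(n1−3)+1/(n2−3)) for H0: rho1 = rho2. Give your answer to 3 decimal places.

Fisher z-transforms: z1 = atanh(-0.19) = -0.192337, z2 = atanh(-0.78) = -1.045371; difference d = 0.853034
Var(d) = 1/104 + 1/243 = 0.0096154 + 0.0041152 = 0.0137306
z = d/√Var(d) = 0.853034 / √0.0137306 = 0.853034 / 0.117178 = 7.280

7.280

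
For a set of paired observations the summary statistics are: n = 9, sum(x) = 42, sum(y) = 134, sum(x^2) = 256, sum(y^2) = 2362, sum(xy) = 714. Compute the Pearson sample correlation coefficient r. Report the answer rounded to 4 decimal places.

Numerator: nΣxy − (Σx)(Σy) = 9·714 − (42)(134) = 798
Denominator: √[(nΣx²−(Σx)²)(nΣy²−(Σy)²)]
  nΣx²−(Σx)² = 9·256 − 1764 = 540;  nΣy²−(Σy)² = 9·2362 − 17956 = 3302
  √(540·3302) = √1783080 = 1335.3202
r = 798 / 1335.3202 = 0.5976

0.5976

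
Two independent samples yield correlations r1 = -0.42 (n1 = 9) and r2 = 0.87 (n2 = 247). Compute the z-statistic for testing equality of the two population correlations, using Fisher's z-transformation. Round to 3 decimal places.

z1 = atanh(-0.42) = -0.447692,  z2 = atanh(0.87) = 1.333080
SE = √(1/(n1−3) + 1/(n2−3)) = √(1/6 + 1/244) = √(0.1666667 + 0.0040984) = √0.1707651 = 0.413237
z = (z1 − z2)/SE = (-0.447692 − 1.333080) / 0.413237 = -1.780772 / 0.413237 = -4.309

-4.309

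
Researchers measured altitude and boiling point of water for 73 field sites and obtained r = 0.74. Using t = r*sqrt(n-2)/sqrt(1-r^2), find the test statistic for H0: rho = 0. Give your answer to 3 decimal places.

1 − r² = 1 − 0.5476 = 0.4524;  √(1−r²) = 0.672607
√(n−2) = √71 = 8.426150
t = r·√(n−2)/√(1−r²) = 0.74 · 8.426150 / 0.672607 = 9.270

9.270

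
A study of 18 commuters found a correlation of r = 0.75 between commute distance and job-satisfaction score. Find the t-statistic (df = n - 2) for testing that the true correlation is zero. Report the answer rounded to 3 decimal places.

t = r·√(n−2) / √(1−r²) with r = 0.75, n = 18
  = 0.75·√16 / √(1 − 0.5625)
  = 0.75·4.000000 / 0.661438
  = 3.000000 / 0.661438 = 4.536

4.536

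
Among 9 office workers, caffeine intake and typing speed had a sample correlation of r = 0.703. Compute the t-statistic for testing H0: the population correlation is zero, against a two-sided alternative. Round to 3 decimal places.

1 − r² = 1 − 0.494209 = 0.505791;  √(1−r²) = 0.711190
√(n−2) = √7 = 2.645751
t = r·√(n−2)/√(1−r²) = 0.703 · 2.645751 / 0.711190 = 2.615

2.615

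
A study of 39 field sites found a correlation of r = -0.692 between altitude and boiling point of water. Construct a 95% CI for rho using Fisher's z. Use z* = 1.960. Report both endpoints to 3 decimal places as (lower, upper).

z_r = atanh(-0.692) = -0.851783;  SE = 1/√(n−3) = 1/√36 = 0.166667
z-limits: -0.851783 ± 1.960·0.166667 = -0.851783 ± 0.326667 = [-1.178450, -0.525116]
ρ-limits: (tanh -1.178450, tanh -0.525116) = (-0.827, -0.482)

(-0.827, -0.482)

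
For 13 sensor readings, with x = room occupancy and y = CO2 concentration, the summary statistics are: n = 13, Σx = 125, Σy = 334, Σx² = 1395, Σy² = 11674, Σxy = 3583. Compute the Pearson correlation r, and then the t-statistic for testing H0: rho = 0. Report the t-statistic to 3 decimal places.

1.818

Numerator: nΣxy − (Σx)(Σy) = 13·3583 − (125)(334) = 4829
Denominator: √[(nΣx²−(Σx)²)(nΣy²−(Σy)²)]
  nΣx²−(Σx)² = 13·1395 − 15625 = 2510;  nΣy²−(Σy)² = 13·11674 − 111556 = 40206
  √(2510·40206) = √100917060 = 10045.7484
r = 4829 / 10045.7484 = 0.4807
t = r·√(n−2)/√(1−r²) = 0.4807·√11 / √(1−0.231072) = 1.594302 / 0.876885 = 1.818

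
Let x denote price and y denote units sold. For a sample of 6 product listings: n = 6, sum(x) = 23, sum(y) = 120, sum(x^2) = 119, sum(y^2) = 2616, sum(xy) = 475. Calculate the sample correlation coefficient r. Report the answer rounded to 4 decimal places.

0.1838

Numerator: nΣxy − (Σx)(Σy) = 6·475 − (23)(120) = 90
Denominator: √[(nΣx²−(Σx)²)(nΣy²−(Σy)²)]
  nΣx²−(Σx)² = 6·119 − 529 = 185;  nΣy²−(Σy)² = 6·2616 − 14400 = 1296
  √(185·1296) = √239760 = 489.6529
r = 90 / 489.6529 = 0.1838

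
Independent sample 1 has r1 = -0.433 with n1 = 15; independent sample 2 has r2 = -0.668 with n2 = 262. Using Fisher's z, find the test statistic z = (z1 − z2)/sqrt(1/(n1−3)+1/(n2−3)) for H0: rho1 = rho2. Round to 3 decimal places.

1.163

Fisher z-transforms: z1 = atanh(-0.433) = -0.463583, z2 = atanh(-0.668) = -0.807123; difference d = 0.343540
Var(d) = 1/12 + 1/259 = 0.0833333 + 0.0038610 = 0.0871943
z = d/√Var(d) = 0.343540 / √0.0871943 = 0.343540 / 0.295287 = 1.163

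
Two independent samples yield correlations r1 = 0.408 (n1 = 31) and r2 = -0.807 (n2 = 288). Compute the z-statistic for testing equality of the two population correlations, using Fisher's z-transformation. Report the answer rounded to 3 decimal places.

Fisher z-transforms: z1 = atanh(0.408) = 0.433209, z2 = atanh(-0.807) = -1.118367; difference d = 1.551576
Var(d) = 1/28 + 1/285 = 0.0357143 + 0.0035088 = 0.0392231
z = d/√Var(d) = 1.551576 / √0.0392231 = 1.551576 / 0.198048 = 7.834

7.834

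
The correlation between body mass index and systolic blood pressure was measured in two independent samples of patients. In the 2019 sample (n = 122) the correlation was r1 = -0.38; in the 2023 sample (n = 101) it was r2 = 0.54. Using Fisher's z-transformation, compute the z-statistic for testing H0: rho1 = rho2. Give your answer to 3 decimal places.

-7.362

z1 = atanh(-0.38) = -0.400060,  z2 = atanh(0.54) = 0.604156
SE = √(1/(n1−3) + 1/(n2−3)) = √(1/119 + 1/98) = √(0.0084034 + 0.0102041) = √0.0186075 = 0.136409
z = (z1 − z2)/SE = (-0.400060 − 0.604156) / 0.136409 = -1.004216 / 0.136409 = -7.362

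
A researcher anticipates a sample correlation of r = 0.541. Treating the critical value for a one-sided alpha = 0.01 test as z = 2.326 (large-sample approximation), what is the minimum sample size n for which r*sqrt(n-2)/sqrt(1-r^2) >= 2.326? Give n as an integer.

Need r·√(n−2)/√(1−r²) ≥ 2.326
√(n−2) ≥ 2.326·√(1−0.292681) / 0.541 = 2.326·0.841023 / 0.541 = 3.6159
n−2 ≥ 13.0747  ⇒  n ≥ 15.0747
Smallest integer n = 16

16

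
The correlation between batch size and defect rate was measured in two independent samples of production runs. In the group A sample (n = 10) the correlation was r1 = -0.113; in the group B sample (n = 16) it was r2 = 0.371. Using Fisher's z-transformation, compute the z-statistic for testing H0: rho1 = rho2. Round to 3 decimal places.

z1 = atanh(-0.113) = -0.113485,  z2 = atanh(0.371) = 0.389582
SE = √(1/(n1−3) + 1/(n2−3)) = √(1/7 + 1/13) = √(0.1428571 + 0.0769231) = √0.2197802 = 0.468807
z = (z1 − z2)/SE = (-0.113485 − 0.389582) / 0.468807 = -0.503067 / 0.468807 = -1.073

-1.073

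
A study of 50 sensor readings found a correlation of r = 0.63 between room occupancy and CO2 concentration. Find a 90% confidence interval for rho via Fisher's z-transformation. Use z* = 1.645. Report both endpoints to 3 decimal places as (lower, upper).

(0.463, 0.754)

Fisher z: z_r = atanh(r) = ½·ln((1+0.63)/(1−0.63)) = 0.741416
SE(z) = 1/√(n−3) = 1/√47 = 0.145865
90% ⇒ z* = 1.645; margin = 1.645·0.145865 = 0.239948
CI on z-scale: (0.501468, 0.981364)
Back-transform: tanh(0.501468) = 0.463271, tanh(0.981364) = 0.753656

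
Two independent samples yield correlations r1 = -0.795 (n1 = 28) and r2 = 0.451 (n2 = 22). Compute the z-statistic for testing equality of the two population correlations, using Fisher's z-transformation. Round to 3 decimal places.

-5.161

Fisher z-transforms: z1 = atanh(-0.795) = -1.084875, z2 = atanh(0.451) = 0.485955; difference d = -1.570830
Var(d) = 1/25 + 1/19 = 0.0400000 + 0.0526316 = 0.0926316
z = d/√Var(d) = -1.570830 / √0.0926316 = -1.570830 / 0.304354 = -5.161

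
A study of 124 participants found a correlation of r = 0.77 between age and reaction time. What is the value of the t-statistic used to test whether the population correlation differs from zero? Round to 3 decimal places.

13.330

1 − r² = 1 − 0.5929 = 0.4071;  √(1−r²) = 0.638044
√(n−2) = √122 = 11.045361
t = r·√(n−2)/√(1−r²) = 0.77 · 11.045361 / 0.638044 = 13.330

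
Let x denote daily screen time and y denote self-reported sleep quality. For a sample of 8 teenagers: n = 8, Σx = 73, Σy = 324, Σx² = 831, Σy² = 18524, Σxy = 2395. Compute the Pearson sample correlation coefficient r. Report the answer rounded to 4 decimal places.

S_xy = nΣxy − ΣxΣy = 8·2395 − 73·324 = 19160 − 23652 = -4492
S_xx = nΣx² − (Σx)² = 8·831 − 73² = 6648 − 5329 = 1319
S_yy = nΣy² − (Σy)² = 8·18524 − 324² = 148192 − 104976 = 43216
r = S_xy / √(S_xx·S_yy) = -4492 / √(1319·43216) = -4492 / √57001904 = -4492 / 7549.9605 = -0.5950

-0.5950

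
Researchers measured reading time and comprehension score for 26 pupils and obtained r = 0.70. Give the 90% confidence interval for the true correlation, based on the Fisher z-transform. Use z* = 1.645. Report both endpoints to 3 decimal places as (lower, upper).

Fisher z: z_r = atanh(r) = ½·ln((1+0.70)/(1−0.70)) = 0.867301
SE(z) = 1/√(n−3) = 1/√23 = 0.208514
90% ⇒ z* = 1.645; margin = 1.645·0.208514 = 0.343006
CI on z-scale: (0.524295, 1.210307)
Back-transform: tanh(0.524295) = 0.481008, tanh(1.210307) = 0.836772

(0.481, 0.837)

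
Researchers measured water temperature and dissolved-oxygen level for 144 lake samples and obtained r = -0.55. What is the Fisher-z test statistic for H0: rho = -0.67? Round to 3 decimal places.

2.284

Fisher z: atanh(-0.55) = -0.618381, atanh(-0.67) = -0.810743
z = (z_r − z_0)·√(n−3) = (-0.618381 − (-0.810743))·√141 = 0.192362 · 11.874342 = 2.284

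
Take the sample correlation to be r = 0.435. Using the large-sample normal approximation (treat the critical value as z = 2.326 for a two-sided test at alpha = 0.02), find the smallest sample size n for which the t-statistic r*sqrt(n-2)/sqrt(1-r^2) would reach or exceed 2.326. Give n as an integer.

r√(n−2)/√(1−r²) ≥ 2.326  ⇔  n−2 ≥ (2.326)²·(1−r²)/r²
(1−r²)/r² = (1−0.189225)/0.189225 = 4.2847
n ≥ 2 + 5.410276·4.2847 = 2 + 23.1814 = 25.1814
⌈25.1814⌉ = 26

26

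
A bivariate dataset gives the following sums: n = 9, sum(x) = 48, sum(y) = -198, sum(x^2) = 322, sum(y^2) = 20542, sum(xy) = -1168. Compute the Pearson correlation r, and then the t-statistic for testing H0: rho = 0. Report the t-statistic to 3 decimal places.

Numerator: nΣxy − (Σx)(Σy) = 9·(-1168) − (48)(-198) = -1008
Denominator: √[(nΣx²−(Σx)²)(nΣy²−(Σy)²)]
  nΣx²−(Σx)² = 9·322 − 2304 = 594;  nΣy²−(Σy)² = 9·20542 − 39204 = 145674
  √(594·145674) = √86530356 = 9302.1694
r = -1008 / 9302.1694 = -0.1084
t = r·√(n−2)/√(1−r²) = -0.1084·√7 / √(1−0.011751) = -0.286799 / 0.994107 = -0.288

-0.288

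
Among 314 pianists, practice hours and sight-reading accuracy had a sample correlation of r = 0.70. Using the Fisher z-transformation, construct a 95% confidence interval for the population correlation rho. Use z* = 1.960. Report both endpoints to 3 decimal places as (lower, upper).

(0.639, 0.752)

Fisher z: z_r = atanh(r) = ½·ln((1+0.70)/(1−0.70)) = 0.867301
SE(z) = 1/√(n−3) = 1/√311 = 0.056705
95% ⇒ z* = 1.960; margin = 1.960·0.056705 = 0.111142
CI on z-scale: (0.756159, 0.978443)
Back-transform: tanh(0.756159) = 0.638809, tanh(0.978443) = 0.752391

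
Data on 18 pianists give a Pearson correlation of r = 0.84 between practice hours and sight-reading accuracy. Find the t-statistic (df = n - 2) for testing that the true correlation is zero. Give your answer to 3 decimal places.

6.193

1 − r² = 1 − 0.7056 = 0.2944;  √(1−r²) = 0.542586
√(n−2) = √16 = 4.000000
t = r·√(n−2)/√(1−r²) = 0.84 · 4.000000 / 0.542586 = 6.193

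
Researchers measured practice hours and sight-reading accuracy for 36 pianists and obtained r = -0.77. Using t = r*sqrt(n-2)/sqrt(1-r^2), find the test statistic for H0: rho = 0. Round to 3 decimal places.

1 − r² = 1 − 0.5929 = 0.4071;  √(1−r²) = 0.638044
√(n−2) = √34 = 5.830952
t = r·√(n−2)/√(1−r²) = -0.77 · 5.830952 / 0.638044 = -7.037

-7.037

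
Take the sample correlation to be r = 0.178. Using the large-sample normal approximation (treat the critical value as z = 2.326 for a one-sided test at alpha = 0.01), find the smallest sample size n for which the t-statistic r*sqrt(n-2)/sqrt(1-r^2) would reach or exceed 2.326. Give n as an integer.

r√(n−2)/√(1−r²) ≥ 2.326  ⇔  n−2 ≥ (2.326)²·(1−r²)/r²
(1−r²)/r² = (1−0.031684)/0.031684 = 30.5617
n ≥ 2 + 5.410276·30.5617 = 2 + 165.3472 = 167.3472
⌈167.3472⌉ = 168

168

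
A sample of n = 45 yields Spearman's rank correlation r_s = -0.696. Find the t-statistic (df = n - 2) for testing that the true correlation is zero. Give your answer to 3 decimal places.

-6.356

1 − r_s² = 1 − 0.484416 = 0.515584;  √(1−r_s²) = 0.718042
√(n−2) = √43 = 6.557439
t = r_s·√(n−2)/√(1−r_s²) = -0.696 · 6.557439 / 0.718042 = -6.356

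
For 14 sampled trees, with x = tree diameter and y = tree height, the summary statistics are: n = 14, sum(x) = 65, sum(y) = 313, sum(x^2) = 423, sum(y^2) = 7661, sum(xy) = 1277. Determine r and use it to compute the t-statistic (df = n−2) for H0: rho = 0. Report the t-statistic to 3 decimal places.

Numerator: nΣxy − (Σx)(Σy) = 14·1277 − (65)(313) = -2467
Denominator: √[(nΣx²−(Σx)²)(nΣy²−(Σy)²)]
  nΣx²−(Σx)² = 14·423 − 4225 = 1697;  nΣy²−(Σy)² = 14·7661 − 97969 = 9285
  √(1697·9285) = √15756645 = 3969.4641
r = -2467 / 3969.4641 = -0.6215
t = r·√(n−2)/√(1−r²) = -0.6215·√12 / √(1−0.386262) = -2.152939 / 0.783414 = -2.748

-2.748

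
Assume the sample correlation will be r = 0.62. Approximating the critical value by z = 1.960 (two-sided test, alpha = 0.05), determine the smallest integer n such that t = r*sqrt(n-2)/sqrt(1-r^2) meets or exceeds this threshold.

r√(n−2)/√(1−r²) ≥ 1.960  ⇔  n−2 ≥ (1.960)²·(1−r²)/r²
(1−r²)/r² = (1−0.3844)/0.3844 = 1.6015
n ≥ 2 + 3.8416·1.6015 = 2 + 6.1523 = 8.1523
⌈8.1523⌉ = 9

9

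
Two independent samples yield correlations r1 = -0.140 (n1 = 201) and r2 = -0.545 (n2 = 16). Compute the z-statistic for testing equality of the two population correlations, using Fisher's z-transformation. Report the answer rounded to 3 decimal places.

1.643

z1 = atanh(-0.140) = -0.140926,  z2 = atanh(-0.545) = -0.611241
SE = √(1/(n1−3) + 1/(n2−3)) = √(1/198 + 1/13) = √(0.0050505 + 0.0769231) = √0.0819736 = 0.286310
z = (z1 − z2)/SE = (-0.140926 − (-0.611241)) / 0.286310 = 0.470315 / 0.286310 = 1.643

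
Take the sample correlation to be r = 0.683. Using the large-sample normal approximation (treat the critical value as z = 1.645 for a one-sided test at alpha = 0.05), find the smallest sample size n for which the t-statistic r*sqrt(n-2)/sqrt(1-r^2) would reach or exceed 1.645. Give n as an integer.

r√(n−2)/√(1−r²) ≥ 1.645  ⇔  n−2 ≥ (1.645)²·(1−r²)/r²
(1−r²)/r² = (1−0.466489)/0.466489 = 1.1437
n ≥ 2 + 2.706025·1.1437 = 2 + 3.0949 = 5.0949
⌈5.0949⌉ = 6

6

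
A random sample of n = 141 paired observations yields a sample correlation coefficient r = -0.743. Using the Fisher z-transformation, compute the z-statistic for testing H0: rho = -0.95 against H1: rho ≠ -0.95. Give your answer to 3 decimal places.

10.275

z_r = atanh(-0.743) = -0.957143,  z_0 = atanh(-0.95) = -1.831781
SE = 1/√(n−3) = 1/√138 = 0.085126
z = (z_r − z_0)/SE = (-0.957143 − (-1.831781)) / 0.085126 = 0.874638 / 0.085126 = 10.275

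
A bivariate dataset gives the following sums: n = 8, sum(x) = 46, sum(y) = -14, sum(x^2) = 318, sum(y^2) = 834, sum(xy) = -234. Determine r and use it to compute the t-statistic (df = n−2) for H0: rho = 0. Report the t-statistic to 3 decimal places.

-2.676

S_xy = nΣxy − ΣxΣy = 8·(-234) − 46·(-14) = -1872 − (-644) = -1228
S_xx = nΣx² − (Σx)² = 8·318 − 46² = 2544 − 2116 = 428
S_yy = nΣy² − (Σy)² = 8·834 − (-14)² = 6672 − 196 = 6476
r = S_xy / √(S_xx·S_yy) = -1228 / √(428·6476) = -1228 / √2771728 = -1228 / 1664.8507 = -0.7376
t = r·√(n−2)/√(1−r²) = -0.7376·√6 / √(1−0.544054) = -1.806744 / 0.675238 = -2.676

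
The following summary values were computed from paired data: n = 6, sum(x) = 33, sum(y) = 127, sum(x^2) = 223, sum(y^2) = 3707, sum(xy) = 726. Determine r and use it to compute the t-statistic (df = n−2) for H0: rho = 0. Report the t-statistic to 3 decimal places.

0.270

S_xy = nΣxy − ΣxΣy = 6·726 − 33·127 = 4356 − 4191 = 165
S_xx = nΣx² − (Σx)² = 6·223 − 33² = 1338 − 1089 = 249
S_yy = nΣy² − (Σy)² = 6·3707 − 127² = 22242 − 16129 = 6113
r = S_xy / √(S_xx·S_yy) = 165 / √(249·6113) = 165 / √1522137 = 165 / 1233.7492 = 0.1337
t = r·√(n−2)/√(1−r²) = 0.1337·√4 / √(1−0.017876) = 0.267400 / 0.991022 = 0.270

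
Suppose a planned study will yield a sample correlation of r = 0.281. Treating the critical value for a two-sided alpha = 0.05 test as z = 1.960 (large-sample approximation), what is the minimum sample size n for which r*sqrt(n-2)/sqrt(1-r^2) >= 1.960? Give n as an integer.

47

Need r·√(n−2)/√(1−r²) ≥ 1.960
√(n−2) ≥ 1.960·√(1−0.078961) / 0.281 = 1.960·0.959708 / 0.281 = 6.6940
n−2 ≥ 44.8096  ⇒  n ≥ 46.8096
Smallest integer n = 47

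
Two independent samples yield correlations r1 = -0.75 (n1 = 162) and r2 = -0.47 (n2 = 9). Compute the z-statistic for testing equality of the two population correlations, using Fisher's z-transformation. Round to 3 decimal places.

z1 = atanh(-0.75) = -0.972955,  z2 = atanh(-0.47) = -0.510070
SE = √(1/(n1−3) + 1/(n2−3)) = √(1/159 + 1/6) = √(0.0062893 + 0.1666667) = √0.1729560 = 0.415880
z = (z1 − z2)/SE = (-0.972955 − (-0.510070)) / 0.415880 = -0.462885 / 0.415880 = -1.113

-1.113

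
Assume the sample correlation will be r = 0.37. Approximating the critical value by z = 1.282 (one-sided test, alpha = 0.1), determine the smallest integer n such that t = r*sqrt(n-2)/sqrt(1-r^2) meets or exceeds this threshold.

Need r·√(n−2)/√(1−r²) ≥ 1.282
√(n−2) ≥ 1.282·√(1−0.1369) / 0.37 = 1.282·0.929032 / 0.37 = 3.2190
n−2 ≥ 10.3620  ⇒  n ≥ 12.3620
Smallest integer n = 13

13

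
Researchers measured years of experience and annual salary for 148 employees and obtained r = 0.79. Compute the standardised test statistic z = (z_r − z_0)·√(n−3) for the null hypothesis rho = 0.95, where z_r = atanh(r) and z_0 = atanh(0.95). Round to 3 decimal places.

z_r = atanh(0.79) = 1.071432,  z_0 = atanh(0.95) = 1.831781
SE = 1/√(n−3) = 1/√145 = 0.083045
z = (z_r − z_0)/SE = (1.071432 − 1.831781) / 0.083045 = -0.760349 / 0.083045 = -9.156

-9.156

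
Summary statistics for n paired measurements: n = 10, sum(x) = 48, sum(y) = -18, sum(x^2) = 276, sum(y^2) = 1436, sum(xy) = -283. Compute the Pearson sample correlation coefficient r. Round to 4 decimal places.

-0.7771

S_xy = nΣxy − ΣxΣy = 10·(-283) − 48·(-18) = -2830 − (-864) = -1966
S_xx = nΣx² − (Σx)² = 10·276 − 48² = 2760 − 2304 = 456
S_yy = nΣy² − (Σy)² = 10·1436 − (-18)² = 14360 − 324 = 14036
r = S_xy / √(S_xx·S_yy) = -1966 / √(456·14036) = -1966 / √6400416 = -1966 / 2529.9043 = -0.7771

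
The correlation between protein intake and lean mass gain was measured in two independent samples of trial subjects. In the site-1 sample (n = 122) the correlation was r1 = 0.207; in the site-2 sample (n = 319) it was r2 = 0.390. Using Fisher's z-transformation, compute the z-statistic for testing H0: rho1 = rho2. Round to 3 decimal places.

-1.876

Fisher z-transforms: z1 = atanh(0.207) = 0.210035, z2 = atanh(0.390) = 0.411800; difference d = -0.201765
Var(d) = 1/119 + 1/316 = 0.0084034 + 0.0031646 = 0.0115680
z = d/√Var(d) = -0.201765 / √0.0115680 = -0.201765 / 0.107555 = -1.876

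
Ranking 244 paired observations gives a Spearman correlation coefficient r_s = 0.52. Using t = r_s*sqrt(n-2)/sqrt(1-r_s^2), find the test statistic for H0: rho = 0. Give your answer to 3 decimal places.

1 − r_s² = 1 − 0.2704 = 0.7296;  √(1−r_s²) = 0.854166
√(n−2) = √242 = 15.556349
t = r_s·√(n−2)/√(1−r_s²) = 0.52 · 15.556349 / 0.854166 = 9.470

9.470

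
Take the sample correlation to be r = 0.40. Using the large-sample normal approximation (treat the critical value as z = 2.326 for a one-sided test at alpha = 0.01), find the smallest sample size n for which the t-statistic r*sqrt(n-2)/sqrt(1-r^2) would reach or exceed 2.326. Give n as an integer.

Need r·√(n−2)/√(1−r²) ≥ 2.326
√(n−2) ≥ 2.326·√(1−0.1600) / 0.40 = 2.326·0.916515 / 0.40 = 5.3295
n−2 ≥ 28.4036  ⇒  n ≥ 30.4036
Smallest integer n = 31

31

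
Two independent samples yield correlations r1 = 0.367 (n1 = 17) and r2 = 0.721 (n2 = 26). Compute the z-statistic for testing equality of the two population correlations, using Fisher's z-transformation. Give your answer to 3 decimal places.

-1.548

Fisher z-transforms: z1 = atanh(0.367) = 0.384952, z2 = atanh(0.721) = 0.909725; difference d = -0.524773
Var(d) = 1/14 + 1/23 = 0.0714286 + 0.0434783 = 0.1149069
z = d/√Var(d) = -0.524773 / √0.1149069 = -0.524773 / 0.338979 = -1.548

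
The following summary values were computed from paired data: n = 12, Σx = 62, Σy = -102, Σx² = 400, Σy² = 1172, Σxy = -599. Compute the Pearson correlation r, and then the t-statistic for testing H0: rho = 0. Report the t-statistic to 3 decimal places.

S_xy = nΣxy − ΣxΣy = 12·(-599) − 62·(-102) = -7188 − (-6324) = -864
S_xx = nΣx² − (Σx)² = 12·400 − 62² = 4800 − 3844 = 956
S_yy = nΣy² − (Σy)² = 12·1172 − (-102)² = 14064 − 10404 = 3660
r = S_xy / √(S_xx·S_yy) = -864 / √(956·3660) = -864 / √3498960 = -864 / 1870.5507 = -0.4619
t = r·√(n−2)/√(1−r²) = -0.4619·√10 / √(1−0.213352) = -1.460656 / 0.886932 = -1.647

-1.647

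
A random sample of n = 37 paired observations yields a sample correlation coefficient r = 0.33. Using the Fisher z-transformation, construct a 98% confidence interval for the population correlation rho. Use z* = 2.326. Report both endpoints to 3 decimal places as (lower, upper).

(-0.056, 0.630)

Fisher z: z_r = atanh(r) = ½·ln((1+0.33)/(1−0.33)) = 0.342828
SE(z) = 1/√(n−3) = 1/√34 = 0.171499
98% ⇒ z* = 2.326; margin = 2.326·0.171499 = 0.398907
CI on z-scale: (-0.056079, 0.741735)
Back-transform: tanh(-0.056079) = -0.056020, tanh(0.741735) = 0.630192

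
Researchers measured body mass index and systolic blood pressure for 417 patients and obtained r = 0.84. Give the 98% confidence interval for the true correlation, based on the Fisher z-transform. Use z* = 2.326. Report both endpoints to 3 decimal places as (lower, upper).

(0.803, 0.871)

z_r = atanh(0.84) = 1.221174;  SE = 1/√(n−3) = 1/√414 = 0.049147
z-limits: 1.221174 ± 2.326·0.049147 = 1.221174 ± 0.114316 = [1.106858, 1.335490]
ρ-limits: (tanh 1.106858, tanh 1.335490) = (0.803, 0.871)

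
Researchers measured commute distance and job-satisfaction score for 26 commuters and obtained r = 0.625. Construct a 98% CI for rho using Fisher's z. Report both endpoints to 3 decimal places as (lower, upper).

Fisher z: z_r = atanh(r) = ½·ln((1+0.625)/(1−0.625)) = 0.733169
SE(z) = 1/√(n−3) = 1/√23 = 0.208514
98% ⇒ z* = 2.326; margin = 2.326·0.208514 = 0.485004
CI on z-scale: (0.248165, 1.218173)
Back-transform: tanh(0.248165) = 0.243193, tanh(1.218173) = 0.839114

(0.243, 0.839)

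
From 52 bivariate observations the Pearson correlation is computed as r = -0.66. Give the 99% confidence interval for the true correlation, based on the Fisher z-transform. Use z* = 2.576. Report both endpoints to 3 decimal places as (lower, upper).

(-0.821, -0.401)

Fisher z: z_r = atanh(r) = ½·ln((1+(-0.66))/(1−(-0.66))) = -0.792814
SE(z) = 1/√(n−3) = 1/√49 = 0.142857
99% ⇒ z* = 2.576; margin = 2.576·0.142857 = 0.368000
CI on z-scale: (-1.160814, -0.424814)
Back-transform: tanh(-1.160814) = -0.821305, tanh(-0.424814) = -0.400978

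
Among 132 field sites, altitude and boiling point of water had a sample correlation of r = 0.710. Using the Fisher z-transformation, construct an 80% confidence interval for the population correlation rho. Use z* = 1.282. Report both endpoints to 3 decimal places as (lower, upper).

Fisher z: z_r = atanh(r) = ½·ln((1+0.710)/(1−0.710)) = 0.887184
SE(z) = 1/√(n−3) = 1/√129 = 0.088045
80% ⇒ z* = 1.282; margin = 1.282·0.088045 = 0.112874
CI on z-scale: (0.774310, 1.000058)
Back-transform: tanh(0.774310) = 0.649429, tanh(1.000058) = 0.761619

(0.649, 0.762)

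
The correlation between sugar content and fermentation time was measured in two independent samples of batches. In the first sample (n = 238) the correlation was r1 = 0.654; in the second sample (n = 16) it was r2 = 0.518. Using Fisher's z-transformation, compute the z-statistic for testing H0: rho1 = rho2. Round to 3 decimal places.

Fisher z-transforms: z1 = atanh(0.654) = 0.782257, z2 = atanh(0.518) = 0.573602; difference d = 0.208655
Var(d) = 1/235 + 1/13 = 0.0042553 + 0.0769231 = 0.0811784
z = d/√Var(d) = 0.208655 / √0.0811784 = 0.208655 / 0.284918 = 0.732

0.732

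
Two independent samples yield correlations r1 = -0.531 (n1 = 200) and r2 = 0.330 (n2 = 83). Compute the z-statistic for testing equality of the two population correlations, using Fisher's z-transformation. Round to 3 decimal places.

Fisher z-transforms: z1 = atanh(-0.531) = -0.591537, z2 = atanh(0.330) = 0.342828; difference d = -0.934365
Var(d) = 1/197 + 1/80 = 0.0050761 + 0.0125000 = 0.0175761
z = d/√Var(d) = -0.934365 / √0.0175761 = -0.934365 / 0.132575 = -7.048

-7.048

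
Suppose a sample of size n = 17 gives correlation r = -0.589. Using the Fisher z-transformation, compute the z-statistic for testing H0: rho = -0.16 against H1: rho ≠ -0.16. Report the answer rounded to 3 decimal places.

z_r = atanh(-0.589) = -0.676133,  z_0 = atanh(-0.16) = -0.161387
SE = 1/√(n−3) = 1/√14 = 0.267261
z = (z_r − z_0)/SE = (-0.676133 − (-0.161387)) / 0.267261 = -0.514746 / 0.267261 = -1.926

-1.926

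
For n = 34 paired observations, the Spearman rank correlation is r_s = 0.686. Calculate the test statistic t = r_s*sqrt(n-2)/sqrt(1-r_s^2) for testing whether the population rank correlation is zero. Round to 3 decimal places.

5.333

t = r_s·√(n−2) / √(1−r_s²) with r_s = 0.686, n = 34
  = 0.686·√32 / √(1 − 0.470596)
  = 0.686·5.656854 / 0.727602
  = 3.880602 / 0.727602 = 5.333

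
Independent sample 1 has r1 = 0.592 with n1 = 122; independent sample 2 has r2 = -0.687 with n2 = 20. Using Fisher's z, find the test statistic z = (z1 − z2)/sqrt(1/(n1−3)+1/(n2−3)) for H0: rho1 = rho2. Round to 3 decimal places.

5.874

z1 = atanh(0.592) = 0.680740,  z2 = atanh(-0.687) = -0.842252
SE = √(1/(n1−3) + 1/(n2−3)) = √(1/119 + 1/17) = √(0.0084034 + 0.0588235) = √0.0672269 = 0.259282
z = (z1 − z2)/SE = (0.680740 − (-0.842252)) / 0.259282 = 1.522992 / 0.259282 = 5.874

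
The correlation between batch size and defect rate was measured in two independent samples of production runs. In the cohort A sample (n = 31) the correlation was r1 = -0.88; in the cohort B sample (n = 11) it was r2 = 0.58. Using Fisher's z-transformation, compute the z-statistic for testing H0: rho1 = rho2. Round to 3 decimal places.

-5.084

Fisher z-transforms: z1 = atanh(-0.88) = -1.375768, z2 = atanh(0.58) = 0.662463; difference d = -2.038231
Var(d) = 1/28 + 1/8 = 0.0357143 + 0.1250000 = 0.1607143
z = d/√Var(d) = -2.038231 / √0.1607143 = -2.038231 / 0.400892 = -5.084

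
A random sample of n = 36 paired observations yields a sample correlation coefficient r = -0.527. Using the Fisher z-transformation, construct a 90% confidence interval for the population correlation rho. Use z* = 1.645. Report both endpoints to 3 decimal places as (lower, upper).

(-0.703, -0.291)

z_r = atanh(-0.527) = -0.585982;  SE = 1/√(n−3) = 1/√33 = 0.174078
z-limits: -0.585982 ± 1.645·0.174078 = -0.585982 ± 0.286358 = [-0.872340, -0.299624]
ρ-limits: (tanh -0.872340, tanh -0.299624) = (-0.703, -0.291)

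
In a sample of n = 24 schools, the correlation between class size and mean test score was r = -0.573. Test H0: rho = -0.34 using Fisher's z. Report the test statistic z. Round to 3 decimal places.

Fisher z: atanh(-0.573) = -0.651978, atanh(-0.34) = -0.354093
z = (z_r − z_0)·√(n−3) = (-0.651978 − (-0.354093))·√21 = -0.297885 · 4.582576 = -1.365

-1.365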